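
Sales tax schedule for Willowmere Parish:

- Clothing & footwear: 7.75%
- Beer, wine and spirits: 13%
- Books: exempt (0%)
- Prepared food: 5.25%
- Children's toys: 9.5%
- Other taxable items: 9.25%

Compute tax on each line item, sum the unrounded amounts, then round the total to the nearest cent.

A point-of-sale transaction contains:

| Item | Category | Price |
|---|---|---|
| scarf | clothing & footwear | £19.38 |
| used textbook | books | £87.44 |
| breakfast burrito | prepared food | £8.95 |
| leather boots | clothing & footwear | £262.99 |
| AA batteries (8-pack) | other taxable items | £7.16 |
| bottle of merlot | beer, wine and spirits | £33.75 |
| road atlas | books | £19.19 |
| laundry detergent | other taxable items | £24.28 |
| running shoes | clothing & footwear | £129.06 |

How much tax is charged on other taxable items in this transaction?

AA batteries (8-pack) £7.16: other taxable items → 9.25% → £0.6623
Laundry detergent £24.28: other taxable items → 9.25% → £2.2459
Tax on other taxable items: unrounded sum = £2.9082 → £2.91

£2.91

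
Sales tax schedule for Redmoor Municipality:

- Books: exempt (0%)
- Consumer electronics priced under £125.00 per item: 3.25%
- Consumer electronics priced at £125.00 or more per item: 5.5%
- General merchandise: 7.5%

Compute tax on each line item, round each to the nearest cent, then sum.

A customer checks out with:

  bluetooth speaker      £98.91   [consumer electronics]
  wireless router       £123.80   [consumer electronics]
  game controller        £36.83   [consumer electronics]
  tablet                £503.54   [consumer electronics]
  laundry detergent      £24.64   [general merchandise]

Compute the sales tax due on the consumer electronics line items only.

Bluetooth speaker £98.91: consumer electronics, under £125.00 → 3.25% → £3.21
Wireless router £123.80: consumer electronics, under £125.00 → 3.25% → £4.02
Game controller £36.83: consumer electronics, under £125.00 → 3.25% → £1.20
Tablet £503.54: consumer electronics, £125.00 or more → 5.5% → £27.69
Tax on consumer electronics = £3.21 + £4.02 + £1.20 + £27.69 = £36.12

£36.12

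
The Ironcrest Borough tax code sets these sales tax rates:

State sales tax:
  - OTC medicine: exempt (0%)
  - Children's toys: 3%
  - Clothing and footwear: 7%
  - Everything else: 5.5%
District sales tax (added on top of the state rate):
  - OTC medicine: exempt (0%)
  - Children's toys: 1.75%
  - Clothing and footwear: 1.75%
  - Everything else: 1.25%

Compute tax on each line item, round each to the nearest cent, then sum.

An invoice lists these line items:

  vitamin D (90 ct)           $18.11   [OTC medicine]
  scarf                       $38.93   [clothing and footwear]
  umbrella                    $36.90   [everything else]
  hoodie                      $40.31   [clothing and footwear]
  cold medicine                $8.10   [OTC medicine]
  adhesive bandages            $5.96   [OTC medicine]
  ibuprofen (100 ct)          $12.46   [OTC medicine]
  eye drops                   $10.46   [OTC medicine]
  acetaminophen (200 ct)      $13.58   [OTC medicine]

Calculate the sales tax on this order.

Vitamin D (90 ct) $18.11: OTC medicine → 0% + 0% district = 0% → $0.00
Scarf $38.93: clothing and footwear → 7% + 1.75% district = 8.75% → $3.41
Umbrella $36.90: everything else → 5.5% + 1.25% district = 6.75% → $2.49
Hoodie $40.31: clothing and footwear → 7% + 1.75% district = 8.75% → $3.53
Cold medicine $8.10: OTC medicine → 0% + 0% district = 0% → $0.00
Adhesive bandages $5.96: OTC medicine → 0% + 0% district = 0% → $0.00
Ibuprofen (100 ct) $12.46: OTC medicine → 0% + 0% district = 0% → $0.00
Eye drops $10.46: OTC medicine → 0% + 0% district = 0% → $0.00
Acetaminophen (200 ct) $13.58: OTC medicine → 0% + 0% district = 0% → $0.00
Total tax = $3.41 + $2.49 + $3.53 = $9.43

$9.43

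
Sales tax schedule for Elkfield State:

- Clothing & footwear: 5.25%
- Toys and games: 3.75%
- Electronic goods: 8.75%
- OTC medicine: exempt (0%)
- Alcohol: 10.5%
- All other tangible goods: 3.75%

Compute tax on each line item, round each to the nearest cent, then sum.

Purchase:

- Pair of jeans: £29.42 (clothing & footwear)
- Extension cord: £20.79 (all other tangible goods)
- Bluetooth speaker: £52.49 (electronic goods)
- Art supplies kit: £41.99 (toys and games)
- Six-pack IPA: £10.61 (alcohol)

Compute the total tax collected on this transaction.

Pair of jeans £29.42: clothing & footwear → 5.25% → £1.54
Extension cord £20.79: all other tangible goods → 3.75% → £0.78
Bluetooth speaker £52.49: electronic goods → 8.75% → £4.59
Art supplies kit £41.99: toys and games → 3.75% → £1.57
Six-pack IPA £10.61: alcohol → 10.5% → £1.11
Total tax = £1.54 + £0.78 + £4.59 + £1.57 + £1.11 = £9.59

£9.59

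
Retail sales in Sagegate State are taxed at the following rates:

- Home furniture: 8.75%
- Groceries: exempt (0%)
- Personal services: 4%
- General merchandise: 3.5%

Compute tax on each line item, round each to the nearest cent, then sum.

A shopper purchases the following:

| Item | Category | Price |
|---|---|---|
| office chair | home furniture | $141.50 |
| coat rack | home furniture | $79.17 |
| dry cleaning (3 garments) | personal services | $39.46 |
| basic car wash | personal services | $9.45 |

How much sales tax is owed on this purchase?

$21.27

Office chair $141.50: home furniture → 8.75% → $12.38
Coat rack $79.17: home furniture → 8.75% → $6.93
Dry cleaning (3 garments) $39.46: personal services → 4% → $1.58
Basic car wash $9.45: personal services → 4% → $0.38
Total tax = $12.38 + $6.93 + $1.58 + $0.38 = $21.27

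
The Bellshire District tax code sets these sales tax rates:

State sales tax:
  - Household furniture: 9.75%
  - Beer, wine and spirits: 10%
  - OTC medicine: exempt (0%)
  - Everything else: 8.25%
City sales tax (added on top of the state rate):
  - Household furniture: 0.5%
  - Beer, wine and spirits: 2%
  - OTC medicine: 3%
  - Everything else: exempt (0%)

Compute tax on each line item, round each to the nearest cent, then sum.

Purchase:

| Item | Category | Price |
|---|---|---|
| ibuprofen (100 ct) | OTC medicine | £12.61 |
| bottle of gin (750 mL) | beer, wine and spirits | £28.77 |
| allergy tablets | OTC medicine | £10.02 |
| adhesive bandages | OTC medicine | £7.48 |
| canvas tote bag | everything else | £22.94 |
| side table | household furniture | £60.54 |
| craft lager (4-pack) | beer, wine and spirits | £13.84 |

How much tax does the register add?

Ibuprofen (100 ct) £12.61: OTC medicine → 0% + 3% city = 3% → £0.38
Bottle of gin (750 mL) £28.77: beer, wine and spirits → 10% + 2% city = 12% → £3.45
Allergy tablets £10.02: OTC medicine → 0% + 3% city = 3% → £0.30
Adhesive bandages £7.48: OTC medicine → 0% + 3% city = 3% → £0.22
Canvas tote bag £22.94: everything else → 8.25% + 0% city = 8.25% → £1.89
Side table £60.54: household furniture → 9.75% + 0.5% city = 10.25% → £6.21
Craft lager (4-pack) £13.84: beer, wine and spirits → 10% + 2% city = 12% → £1.66
Total tax = £0.38 + £3.45 + £0.30 + £0.22 + £1.89 + £6.21 + £1.66 = £14.11

£14.11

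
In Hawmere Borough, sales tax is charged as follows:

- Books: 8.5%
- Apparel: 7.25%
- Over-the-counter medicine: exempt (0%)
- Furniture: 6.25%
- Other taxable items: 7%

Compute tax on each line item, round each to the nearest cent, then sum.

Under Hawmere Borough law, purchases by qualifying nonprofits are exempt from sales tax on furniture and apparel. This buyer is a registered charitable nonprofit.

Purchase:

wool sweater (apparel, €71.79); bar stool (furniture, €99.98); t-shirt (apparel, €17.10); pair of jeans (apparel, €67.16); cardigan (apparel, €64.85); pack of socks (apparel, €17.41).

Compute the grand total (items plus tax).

Wool sweater €71.79: apparel, buyer-exempt → 0% → €0.00
Bar stool €99.98: furniture, buyer-exempt → 0% → €0.00
T-shirt €17.10: apparel, buyer-exempt → 0% → €0.00
Pair of jeans €67.16: apparel, buyer-exempt → 0% → €0.00
Cardigan €64.85: apparel, buyer-exempt → 0% → €0.00
Pack of socks €17.41: apparel, buyer-exempt → 0% → €0.00
Subtotal = €338.29; tax = €0.00; total due = €338.29

€338.29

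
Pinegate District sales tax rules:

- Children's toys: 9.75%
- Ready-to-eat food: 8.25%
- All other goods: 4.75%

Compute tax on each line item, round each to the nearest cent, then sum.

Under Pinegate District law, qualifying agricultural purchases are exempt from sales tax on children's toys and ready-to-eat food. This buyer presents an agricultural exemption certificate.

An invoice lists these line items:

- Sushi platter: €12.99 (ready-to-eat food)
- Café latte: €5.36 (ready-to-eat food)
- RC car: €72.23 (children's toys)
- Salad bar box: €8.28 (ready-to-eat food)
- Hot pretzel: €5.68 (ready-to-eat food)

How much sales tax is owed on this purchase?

€0.00

Sushi platter €12.99: ready-to-eat food, buyer-exempt → 0% → €0.00
Café latte €5.36: ready-to-eat food, buyer-exempt → 0% → €0.00
RC car €72.23: children's toys, buyer-exempt → 0% → €0.00
Salad bar box €8.28: ready-to-eat food, buyer-exempt → 0% → €0.00
Hot pretzel €5.68: ready-to-eat food, buyer-exempt → 0% → €0.00
Total tax = €0.00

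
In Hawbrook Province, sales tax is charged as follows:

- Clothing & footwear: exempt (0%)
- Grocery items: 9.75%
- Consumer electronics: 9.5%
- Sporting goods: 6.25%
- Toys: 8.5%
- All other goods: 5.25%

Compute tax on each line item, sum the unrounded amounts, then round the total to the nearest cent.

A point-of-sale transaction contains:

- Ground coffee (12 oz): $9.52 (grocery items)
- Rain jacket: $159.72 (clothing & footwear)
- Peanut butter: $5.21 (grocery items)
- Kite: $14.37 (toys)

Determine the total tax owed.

Ground coffee (12 oz) $9.52: grocery items → 9.75% → $0.9282
Rain jacket $159.72: clothing & footwear → 0% → $0.00
Peanut butter $5.21: grocery items → 9.75% → $0.507975
Kite $14.37: toys → 8.5% → $1.22145
Unrounded tax sum = $2.657625 → $2.66

$2.66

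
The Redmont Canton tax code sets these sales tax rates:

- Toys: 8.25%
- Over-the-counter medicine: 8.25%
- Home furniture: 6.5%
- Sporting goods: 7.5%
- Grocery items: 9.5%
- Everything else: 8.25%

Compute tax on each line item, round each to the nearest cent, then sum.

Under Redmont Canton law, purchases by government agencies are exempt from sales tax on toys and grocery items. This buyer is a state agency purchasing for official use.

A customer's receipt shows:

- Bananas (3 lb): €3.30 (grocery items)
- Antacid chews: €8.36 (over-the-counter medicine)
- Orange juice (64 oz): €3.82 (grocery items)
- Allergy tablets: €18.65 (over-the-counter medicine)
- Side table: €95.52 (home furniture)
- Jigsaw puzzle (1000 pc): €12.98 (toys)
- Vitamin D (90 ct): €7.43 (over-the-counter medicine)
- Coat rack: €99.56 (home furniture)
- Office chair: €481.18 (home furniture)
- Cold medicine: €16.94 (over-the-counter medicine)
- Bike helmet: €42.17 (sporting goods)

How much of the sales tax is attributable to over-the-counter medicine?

Antacid chews €8.36: over-the-counter medicine → 8.25% → €0.69
Allergy tablets €18.65: over-the-counter medicine → 8.25% → €1.54
Vitamin D (90 ct) €7.43: over-the-counter medicine → 8.25% → €0.61
Cold medicine €16.94: over-the-counter medicine → 8.25% → €1.40
Tax on over-the-counter medicine = €0.69 + €1.54 + €0.61 + €1.40 = €4.24

€4.24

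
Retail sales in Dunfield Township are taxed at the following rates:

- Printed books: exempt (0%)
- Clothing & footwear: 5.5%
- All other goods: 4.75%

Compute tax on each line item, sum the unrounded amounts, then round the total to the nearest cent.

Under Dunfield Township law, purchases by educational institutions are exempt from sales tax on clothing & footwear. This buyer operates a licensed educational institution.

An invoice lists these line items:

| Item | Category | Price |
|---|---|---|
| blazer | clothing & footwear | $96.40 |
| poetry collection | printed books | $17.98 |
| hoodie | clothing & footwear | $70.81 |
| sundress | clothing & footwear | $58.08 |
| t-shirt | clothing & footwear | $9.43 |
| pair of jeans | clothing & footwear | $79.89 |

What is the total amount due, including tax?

Blazer $96.40: clothing & footwear, buyer-exempt → 0% → $0.00
Poetry collection $17.98: printed books → 0% → $0.00
Hoodie $70.81: clothing & footwear, buyer-exempt → 0% → $0.00
Sundress $58.08: clothing & footwear, buyer-exempt → 0% → $0.00
T-shirt $9.43: clothing & footwear, buyer-exempt → 0% → $0.00
Pair of jeans $79.89: clothing & footwear, buyer-exempt → 0% → $0.00
Subtotal = $332.59; unrounded tax = $0.00 → $0.00; total due = $332.59

$332.59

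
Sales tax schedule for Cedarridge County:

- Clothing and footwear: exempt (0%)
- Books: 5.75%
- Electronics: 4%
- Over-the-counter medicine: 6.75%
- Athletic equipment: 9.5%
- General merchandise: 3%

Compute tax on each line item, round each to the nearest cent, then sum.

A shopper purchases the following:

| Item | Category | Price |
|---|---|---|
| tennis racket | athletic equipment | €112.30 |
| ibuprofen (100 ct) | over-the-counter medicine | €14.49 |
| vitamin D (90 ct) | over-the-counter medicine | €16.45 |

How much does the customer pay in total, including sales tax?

€156.00

Tennis racket €112.30: athletic equipment → 9.5% → €10.67
Ibuprofen (100 ct) €14.49: over-the-counter medicine → 6.75% → €0.98
Vitamin D (90 ct) €16.45: over-the-counter medicine → 6.75% → €1.11
Subtotal = €143.24; tax = €12.76; total due = €156.00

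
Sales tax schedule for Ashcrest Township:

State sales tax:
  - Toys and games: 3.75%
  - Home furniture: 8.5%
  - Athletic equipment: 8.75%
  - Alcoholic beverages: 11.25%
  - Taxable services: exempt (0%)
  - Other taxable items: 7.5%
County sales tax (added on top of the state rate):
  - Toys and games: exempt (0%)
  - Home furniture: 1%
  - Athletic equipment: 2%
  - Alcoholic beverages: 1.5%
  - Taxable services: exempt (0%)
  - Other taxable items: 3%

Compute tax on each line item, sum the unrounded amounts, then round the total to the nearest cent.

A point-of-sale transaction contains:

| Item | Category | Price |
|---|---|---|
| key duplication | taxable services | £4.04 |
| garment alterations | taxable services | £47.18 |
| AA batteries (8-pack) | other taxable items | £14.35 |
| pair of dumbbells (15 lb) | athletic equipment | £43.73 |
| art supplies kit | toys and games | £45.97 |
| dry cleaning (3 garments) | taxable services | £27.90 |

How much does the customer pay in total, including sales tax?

£191.10

Key duplication £4.04: taxable services → 0% + 0% county = 0% → £0.00
Garment alterations £47.18: taxable services → 0% + 0% county = 0% → £0.00
AA batteries (8-pack) £14.35: other taxable items → 7.5% + 3% county = 10.5% → £1.50675
Pair of dumbbells (15 lb) £43.73: athletic equipment → 8.75% + 2% county = 10.75% → £4.700975
Art supplies kit £45.97: toys and games → 3.75% + 0% county = 3.75% → £1.723875
Dry cleaning (3 garments) £27.90: taxable services → 0% + 0% county = 0% → £0.00
Subtotal = £183.17; unrounded tax = £7.9316 → £7.93; total due = £191.10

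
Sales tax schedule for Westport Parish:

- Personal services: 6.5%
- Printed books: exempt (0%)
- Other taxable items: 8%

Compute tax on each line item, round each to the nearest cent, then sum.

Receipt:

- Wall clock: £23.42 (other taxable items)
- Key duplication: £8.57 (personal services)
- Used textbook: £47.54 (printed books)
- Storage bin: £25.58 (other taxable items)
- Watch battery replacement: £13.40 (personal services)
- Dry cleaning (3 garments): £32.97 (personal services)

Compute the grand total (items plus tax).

£158.97

Wall clock £23.42: other taxable items → 8% → £1.87
Key duplication £8.57: personal services → 6.5% → £0.56
Used textbook £47.54: printed books → 0% → £0.00
Storage bin £25.58: other taxable items → 8% → £2.05
Watch battery replacement £13.40: personal services → 6.5% → £0.87
Dry cleaning (3 garments) £32.97: personal services → 6.5% → £2.14
Subtotal = £151.48; tax = £7.49; total due = £158.97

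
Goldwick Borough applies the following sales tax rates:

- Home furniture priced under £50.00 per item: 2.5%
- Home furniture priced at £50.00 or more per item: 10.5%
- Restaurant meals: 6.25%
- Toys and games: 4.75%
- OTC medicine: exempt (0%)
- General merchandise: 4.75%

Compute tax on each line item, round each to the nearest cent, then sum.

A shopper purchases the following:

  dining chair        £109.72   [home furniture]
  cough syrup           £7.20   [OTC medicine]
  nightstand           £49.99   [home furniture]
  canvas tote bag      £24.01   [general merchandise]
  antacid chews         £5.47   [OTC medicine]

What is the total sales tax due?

£13.91

Dining chair £109.72: home furniture, £50.00 or more → 10.5% → £11.52
Cough syrup £7.20: OTC medicine → 0% → £0.00
Nightstand £49.99: home furniture, under £50.00 → 2.5% → £1.25
Canvas tote bag £24.01: general merchandise → 4.75% → £1.14
Antacid chews £5.47: OTC medicine → 0% → £0.00
Total tax = £11.52 + £1.25 + £1.14 = £13.91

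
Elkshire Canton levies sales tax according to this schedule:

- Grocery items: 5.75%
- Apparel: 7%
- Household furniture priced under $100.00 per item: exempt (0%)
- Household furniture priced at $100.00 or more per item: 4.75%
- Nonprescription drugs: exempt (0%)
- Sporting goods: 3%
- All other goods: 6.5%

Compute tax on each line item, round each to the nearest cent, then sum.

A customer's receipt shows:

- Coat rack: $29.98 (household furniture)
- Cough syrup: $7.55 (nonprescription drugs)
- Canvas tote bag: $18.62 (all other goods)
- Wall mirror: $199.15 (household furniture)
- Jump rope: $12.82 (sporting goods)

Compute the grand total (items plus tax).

$279.17

Coat rack $29.98: household furniture, under $100.00 → 0% → $0.00
Cough syrup $7.55: nonprescription drugs → 0% → $0.00
Canvas tote bag $18.62: all other goods → 6.5% → $1.21
Wall mirror $199.15: household furniture, $100.00 or more → 4.75% → $9.46
Jump rope $12.82: sporting goods → 3% → $0.38
Subtotal = $268.12; tax = $11.05; total due = $279.17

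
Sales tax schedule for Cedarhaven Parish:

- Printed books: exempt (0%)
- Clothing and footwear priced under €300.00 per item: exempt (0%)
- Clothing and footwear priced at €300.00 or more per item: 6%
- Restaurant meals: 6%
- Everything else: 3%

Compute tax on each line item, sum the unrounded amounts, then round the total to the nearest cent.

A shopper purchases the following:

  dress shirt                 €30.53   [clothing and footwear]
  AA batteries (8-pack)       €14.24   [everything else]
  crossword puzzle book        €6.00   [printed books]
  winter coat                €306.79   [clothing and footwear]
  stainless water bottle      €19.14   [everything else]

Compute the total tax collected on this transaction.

Dress shirt €30.53: clothing and footwear, under €300.00 → 0% → €0.00
AA batteries (8-pack) €14.24: everything else → 3% → €0.4272
Crossword puzzle book €6.00: printed books → 0% → €0.00
Winter coat €306.79: clothing and footwear, €300.00 or more → 6% → €18.4074
Stainless water bottle €19.14: everything else → 3% → €0.5742
Unrounded tax sum = €19.4088 → €19.41

€19.41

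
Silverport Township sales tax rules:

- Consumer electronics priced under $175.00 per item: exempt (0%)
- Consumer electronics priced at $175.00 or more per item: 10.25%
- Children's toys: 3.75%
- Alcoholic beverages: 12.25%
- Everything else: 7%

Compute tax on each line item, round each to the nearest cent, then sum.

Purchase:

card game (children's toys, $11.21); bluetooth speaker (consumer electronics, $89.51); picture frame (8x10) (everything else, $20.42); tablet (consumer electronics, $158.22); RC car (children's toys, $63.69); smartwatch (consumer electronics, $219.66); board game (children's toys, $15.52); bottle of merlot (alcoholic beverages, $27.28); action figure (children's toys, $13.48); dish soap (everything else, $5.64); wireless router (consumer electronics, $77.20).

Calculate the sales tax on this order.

Card game $11.21: children's toys → 3.75% → $0.42
Bluetooth speaker $89.51: consumer electronics, under $175.00 → 0% → $0.00
Picture frame (8x10) $20.42: everything else → 7% → $1.43
Tablet $158.22: consumer electronics, under $175.00 → 0% → $0.00
RC car $63.69: children's toys → 3.75% → $2.39
Smartwatch $219.66: consumer electronics, $175.00 or more → 10.25% → $22.52
Board game $15.52: children's toys → 3.75% → $0.58
Bottle of merlot $27.28: alcoholic beverages → 12.25% → $3.34
Action figure $13.48: children's toys → 3.75% → $0.51
Dish soap $5.64: everything else → 7% → $0.39
Wireless router $77.20: consumer electronics, under $175.00 → 0% → $0.00
Total tax = $0.42 + $1.43 + $2.39 + $22.52 + $0.58 + $3.34 + $0.51 + $0.39 = $31.58

$31.58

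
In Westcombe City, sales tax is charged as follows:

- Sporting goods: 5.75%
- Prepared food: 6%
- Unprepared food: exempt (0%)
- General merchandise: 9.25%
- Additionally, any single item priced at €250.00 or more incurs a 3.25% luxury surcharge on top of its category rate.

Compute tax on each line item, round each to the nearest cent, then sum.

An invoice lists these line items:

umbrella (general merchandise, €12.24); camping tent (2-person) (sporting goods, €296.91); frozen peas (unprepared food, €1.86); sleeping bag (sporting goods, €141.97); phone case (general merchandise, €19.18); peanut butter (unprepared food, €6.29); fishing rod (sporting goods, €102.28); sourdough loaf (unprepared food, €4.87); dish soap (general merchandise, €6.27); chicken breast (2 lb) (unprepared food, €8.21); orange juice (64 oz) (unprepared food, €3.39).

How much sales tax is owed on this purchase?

Umbrella €12.24: general merchandise → 9.25% → €1.13
Camping tent (2-person) €296.91: sporting goods → 5.75% + 3.25% surcharge = 9% → €26.72
Frozen peas €1.86: unprepared food → 0% → €0.00
Sleeping bag €141.97: sporting goods → 5.75% → €8.16
Phone case €19.18: general merchandise → 9.25% → €1.77
Peanut butter €6.29: unprepared food → 0% → €0.00
Fishing rod €102.28: sporting goods → 5.75% → €5.88
Sourdough loaf €4.87: unprepared food → 0% → €0.00
Dish soap €6.27: general merchandise → 9.25% → €0.58
Chicken breast (2 lb) €8.21: unprepared food → 0% → €0.00
Orange juice (64 oz) €3.39: unprepared food → 0% → €0.00
Total tax = €1.13 + €26.72 + €8.16 + €1.77 + €5.88 + €0.58 = €44.24

€44.24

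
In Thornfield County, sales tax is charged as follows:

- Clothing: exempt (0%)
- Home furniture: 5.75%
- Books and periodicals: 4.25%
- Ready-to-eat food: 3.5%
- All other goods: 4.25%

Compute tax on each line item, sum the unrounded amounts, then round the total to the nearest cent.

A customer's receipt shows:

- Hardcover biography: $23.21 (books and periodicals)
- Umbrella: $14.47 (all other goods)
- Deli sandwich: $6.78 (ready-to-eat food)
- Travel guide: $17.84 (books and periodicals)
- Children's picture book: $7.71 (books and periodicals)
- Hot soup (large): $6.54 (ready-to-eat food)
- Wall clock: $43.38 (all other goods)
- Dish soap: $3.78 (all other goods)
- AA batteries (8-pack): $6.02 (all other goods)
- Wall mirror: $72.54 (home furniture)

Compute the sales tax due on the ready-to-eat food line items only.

$0.47

Deli sandwich $6.78: ready-to-eat food → 3.5% → $0.2373
Hot soup (large) $6.54: ready-to-eat food → 3.5% → $0.2289
Tax on ready-to-eat food: unrounded sum = $0.4662 → $0.47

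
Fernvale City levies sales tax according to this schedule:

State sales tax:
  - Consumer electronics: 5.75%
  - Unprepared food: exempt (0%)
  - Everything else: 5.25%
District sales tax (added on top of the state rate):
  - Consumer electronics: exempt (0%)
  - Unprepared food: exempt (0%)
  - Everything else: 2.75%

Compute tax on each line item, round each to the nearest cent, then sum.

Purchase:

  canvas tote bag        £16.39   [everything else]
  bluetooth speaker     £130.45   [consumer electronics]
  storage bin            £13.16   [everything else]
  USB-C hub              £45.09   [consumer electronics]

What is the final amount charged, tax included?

£217.54

Canvas tote bag £16.39: everything else → 5.25% + 2.75% district = 8% → £1.31
Bluetooth speaker £130.45: consumer electronics → 5.75% + 0% district = 5.75% → £7.50
Storage bin £13.16: everything else → 5.25% + 2.75% district = 8% → £1.05
USB-C hub £45.09: consumer electronics → 5.75% + 0% district = 5.75% → £2.59
Subtotal = £205.09; tax = £12.45; total due = £217.54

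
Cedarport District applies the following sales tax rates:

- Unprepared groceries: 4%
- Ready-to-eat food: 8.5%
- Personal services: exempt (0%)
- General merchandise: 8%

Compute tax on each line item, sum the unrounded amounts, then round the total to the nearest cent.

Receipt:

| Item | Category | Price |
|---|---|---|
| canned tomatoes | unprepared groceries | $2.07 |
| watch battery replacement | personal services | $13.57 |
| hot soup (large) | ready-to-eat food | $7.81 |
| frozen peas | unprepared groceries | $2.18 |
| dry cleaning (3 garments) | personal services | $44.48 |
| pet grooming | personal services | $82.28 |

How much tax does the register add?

$0.83

Canned tomatoes $2.07: unprepared groceries → 4% → $0.0828
Watch battery replacement $13.57: personal services → 0% → $0.00
Hot soup (large) $7.81: ready-to-eat food → 8.5% → $0.66385
Frozen peas $2.18: unprepared groceries → 4% → $0.0872
Dry cleaning (3 garments) $44.48: personal services → 0% → $0.00
Pet grooming $82.28: personal services → 0% → $0.00
Unrounded tax sum = $0.83385 → $0.83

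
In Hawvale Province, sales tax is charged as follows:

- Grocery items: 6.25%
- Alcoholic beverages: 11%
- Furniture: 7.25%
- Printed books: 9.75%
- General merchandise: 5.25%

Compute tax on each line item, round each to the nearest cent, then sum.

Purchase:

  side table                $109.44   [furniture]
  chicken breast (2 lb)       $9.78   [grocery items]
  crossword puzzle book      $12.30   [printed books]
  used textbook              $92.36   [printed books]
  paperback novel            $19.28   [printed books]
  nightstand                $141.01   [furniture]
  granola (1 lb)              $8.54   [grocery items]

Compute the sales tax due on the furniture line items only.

$18.15

Side table $109.44: furniture → 7.25% → $7.93
Nightstand $141.01: furniture → 7.25% → $10.22
Tax on furniture = $7.93 + $10.22 = $18.15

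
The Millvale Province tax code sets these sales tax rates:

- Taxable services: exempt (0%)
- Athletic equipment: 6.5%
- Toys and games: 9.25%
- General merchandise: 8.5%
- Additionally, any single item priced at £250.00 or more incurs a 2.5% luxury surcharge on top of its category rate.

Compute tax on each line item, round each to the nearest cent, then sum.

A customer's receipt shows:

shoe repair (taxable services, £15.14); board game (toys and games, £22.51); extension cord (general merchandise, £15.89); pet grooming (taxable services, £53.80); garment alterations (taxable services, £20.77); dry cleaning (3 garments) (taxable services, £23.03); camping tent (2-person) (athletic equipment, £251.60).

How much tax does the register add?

£26.07

Shoe repair £15.14: taxable services → 0% → £0.00
Board game £22.51: toys and games → 9.25% → £2.08
Extension cord £15.89: general merchandise → 8.5% → £1.35
Pet grooming £53.80: taxable services → 0% → £0.00
Garment alterations £20.77: taxable services → 0% → £0.00
Dry cleaning (3 garments) £23.03: taxable services → 0% → £0.00
Camping tent (2-person) £251.60: athletic equipment → 6.5% + 2.5% surcharge = 9% → £22.64
Total tax = £2.08 + £1.35 + £22.64 = £26.07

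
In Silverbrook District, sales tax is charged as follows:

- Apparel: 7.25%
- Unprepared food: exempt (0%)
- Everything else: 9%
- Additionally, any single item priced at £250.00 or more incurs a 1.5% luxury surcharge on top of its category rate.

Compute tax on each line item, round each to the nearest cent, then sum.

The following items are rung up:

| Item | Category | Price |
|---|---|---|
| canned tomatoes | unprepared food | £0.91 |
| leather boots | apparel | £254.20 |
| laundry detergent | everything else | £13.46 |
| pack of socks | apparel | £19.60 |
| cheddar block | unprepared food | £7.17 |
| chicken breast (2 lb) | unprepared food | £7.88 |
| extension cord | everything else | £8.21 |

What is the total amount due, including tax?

Canned tomatoes £0.91: unprepared food → 0% → £0.00
Leather boots £254.20: apparel → 7.25% + 1.5% surcharge = 8.75% → £22.24
Laundry detergent £13.46: everything else → 9% → £1.21
Pack of socks £19.60: apparel → 7.25% → £1.42
Cheddar block £7.17: unprepared food → 0% → £0.00
Chicken breast (2 lb) £7.88: unprepared food → 0% → £0.00
Extension cord £8.21: everything else → 9% → £0.74
Subtotal = £311.43; tax = £25.61; total due = £337.04

£337.04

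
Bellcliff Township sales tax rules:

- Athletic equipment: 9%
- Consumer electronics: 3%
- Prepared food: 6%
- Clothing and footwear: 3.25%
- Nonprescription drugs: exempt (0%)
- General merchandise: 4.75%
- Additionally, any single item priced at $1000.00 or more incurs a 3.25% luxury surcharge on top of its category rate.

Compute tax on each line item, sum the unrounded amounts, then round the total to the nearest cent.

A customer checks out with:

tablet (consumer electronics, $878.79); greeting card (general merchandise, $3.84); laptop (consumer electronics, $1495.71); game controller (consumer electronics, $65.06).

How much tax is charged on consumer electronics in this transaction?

Tablet $878.79: consumer electronics → 3% → $26.3637
Laptop $1495.71: consumer electronics → 3% + 3.25% surcharge = 6.25% → $93.481875
Game controller $65.06: consumer electronics → 3% → $1.9518
Tax on consumer electronics: unrounded sum = $121.797375 → $121.80

$121.80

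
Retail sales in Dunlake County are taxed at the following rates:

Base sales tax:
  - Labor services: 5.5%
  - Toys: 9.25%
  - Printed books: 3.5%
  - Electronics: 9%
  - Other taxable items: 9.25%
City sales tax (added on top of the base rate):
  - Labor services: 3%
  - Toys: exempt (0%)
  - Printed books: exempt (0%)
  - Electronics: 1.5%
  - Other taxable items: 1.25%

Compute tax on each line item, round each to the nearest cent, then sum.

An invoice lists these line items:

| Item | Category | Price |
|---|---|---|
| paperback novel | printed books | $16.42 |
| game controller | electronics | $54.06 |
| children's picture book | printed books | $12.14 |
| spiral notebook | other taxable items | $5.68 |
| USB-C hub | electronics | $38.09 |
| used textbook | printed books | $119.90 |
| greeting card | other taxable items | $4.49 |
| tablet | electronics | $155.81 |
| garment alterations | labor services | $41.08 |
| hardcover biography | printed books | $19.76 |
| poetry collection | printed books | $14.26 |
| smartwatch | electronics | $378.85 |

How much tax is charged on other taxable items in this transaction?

$1.07

Spiral notebook $5.68: other taxable items → 9.25% + 1.25% city = 10.5% → $0.60
Greeting card $4.49: other taxable items → 9.25% + 1.25% city = 10.5% → $0.47
Tax on other taxable items = $0.60 + $0.47 = $1.07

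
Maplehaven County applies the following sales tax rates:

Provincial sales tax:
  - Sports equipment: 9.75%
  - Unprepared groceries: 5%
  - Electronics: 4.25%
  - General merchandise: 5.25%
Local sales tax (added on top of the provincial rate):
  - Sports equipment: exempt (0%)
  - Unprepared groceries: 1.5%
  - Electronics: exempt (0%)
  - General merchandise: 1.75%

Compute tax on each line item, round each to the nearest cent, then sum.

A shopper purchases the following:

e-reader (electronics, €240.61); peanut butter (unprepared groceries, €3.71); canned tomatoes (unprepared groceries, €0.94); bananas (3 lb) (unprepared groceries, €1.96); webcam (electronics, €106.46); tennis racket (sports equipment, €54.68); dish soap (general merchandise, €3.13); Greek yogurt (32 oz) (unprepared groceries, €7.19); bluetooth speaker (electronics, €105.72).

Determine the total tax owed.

E-reader €240.61: electronics → 4.25% + 0% local = 4.25% → €10.23
Peanut butter €3.71: unprepared groceries → 5% + 1.5% local = 6.5% → €0.24
Canned tomatoes €0.94: unprepared groceries → 5% + 1.5% local = 6.5% → €0.06
Bananas (3 lb) €1.96: unprepared groceries → 5% + 1.5% local = 6.5% → €0.13
Webcam €106.46: electronics → 4.25% + 0% local = 4.25% → €4.52
Tennis racket €54.68: sports equipment → 9.75% + 0% local = 9.75% → €5.33
Dish soap €3.13: general merchandise → 5.25% + 1.75% local = 7% → €0.22
Greek yogurt (32 oz) €7.19: unprepared groceries → 5% + 1.5% local = 6.5% → €0.47
Bluetooth speaker €105.72: electronics → 4.25% + 0% local = 4.25% → €4.49
Total tax = €10.23 + €0.24 + €0.06 + €0.13 + €4.52 + €5.33 + €0.22 + €0.47 + €4.49 = €25.69

€25.69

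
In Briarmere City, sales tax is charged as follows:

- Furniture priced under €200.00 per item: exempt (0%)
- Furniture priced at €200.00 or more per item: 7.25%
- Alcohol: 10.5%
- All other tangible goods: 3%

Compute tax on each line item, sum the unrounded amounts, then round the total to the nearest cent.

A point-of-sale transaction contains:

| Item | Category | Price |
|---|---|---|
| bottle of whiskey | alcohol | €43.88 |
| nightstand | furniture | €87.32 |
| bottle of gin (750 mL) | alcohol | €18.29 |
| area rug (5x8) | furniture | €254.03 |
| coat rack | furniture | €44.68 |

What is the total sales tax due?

Bottle of whiskey €43.88: alcohol → 10.5% → €4.6074
Nightstand €87.32: furniture, under €200.00 → 0% → €0.00
Bottle of gin (750 mL) €18.29: alcohol → 10.5% → €1.92045
Area rug (5x8) €254.03: furniture, €200.00 or more → 7.25% → €18.417175
Coat rack €44.68: furniture, under €200.00 → 0% → €0.00
Unrounded tax sum = €24.945025 → €24.95

€24.95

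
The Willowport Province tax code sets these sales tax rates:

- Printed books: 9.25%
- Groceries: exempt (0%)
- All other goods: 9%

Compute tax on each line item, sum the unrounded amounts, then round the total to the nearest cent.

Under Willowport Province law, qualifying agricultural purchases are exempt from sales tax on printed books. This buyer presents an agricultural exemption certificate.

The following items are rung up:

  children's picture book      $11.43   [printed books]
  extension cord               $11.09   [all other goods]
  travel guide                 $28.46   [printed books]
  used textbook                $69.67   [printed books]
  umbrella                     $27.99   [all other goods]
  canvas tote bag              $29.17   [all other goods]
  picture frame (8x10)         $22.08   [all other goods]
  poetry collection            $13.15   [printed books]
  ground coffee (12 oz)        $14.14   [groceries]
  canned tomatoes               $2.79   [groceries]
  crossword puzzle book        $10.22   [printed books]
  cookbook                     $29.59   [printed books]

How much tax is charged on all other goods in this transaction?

Extension cord $11.09: all other goods → 9% → $0.9981
Umbrella $27.99: all other goods → 9% → $2.5191
Canvas tote bag $29.17: all other goods → 9% → $2.6253
Picture frame (8x10) $22.08: all other goods → 9% → $1.9872
Tax on all other goods: unrounded sum = $8.1297 → $8.13

$8.13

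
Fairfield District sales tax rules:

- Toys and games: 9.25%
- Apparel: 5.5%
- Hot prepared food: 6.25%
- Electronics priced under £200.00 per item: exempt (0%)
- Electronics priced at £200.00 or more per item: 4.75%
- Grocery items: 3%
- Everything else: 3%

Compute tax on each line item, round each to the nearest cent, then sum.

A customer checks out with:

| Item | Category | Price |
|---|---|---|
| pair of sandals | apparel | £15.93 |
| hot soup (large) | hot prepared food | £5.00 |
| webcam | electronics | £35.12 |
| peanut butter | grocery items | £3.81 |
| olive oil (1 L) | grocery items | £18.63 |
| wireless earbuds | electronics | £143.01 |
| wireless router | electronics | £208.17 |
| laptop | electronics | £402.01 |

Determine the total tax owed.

£30.85

Pair of sandals £15.93: apparel → 5.5% → £0.88
Hot soup (large) £5.00: hot prepared food → 6.25% → £0.31
Webcam £35.12: electronics, under £200.00 → 0% → £0.00
Peanut butter £3.81: grocery items → 3% → £0.11
Olive oil (1 L) £18.63: grocery items → 3% → £0.56
Wireless earbuds £143.01: electronics, under £200.00 → 0% → £0.00
Wireless router £208.17: electronics, £200.00 or more → 4.75% → £9.89
Laptop £402.01: electronics, £200.00 or more → 4.75% → £19.10
Total tax = £0.88 + £0.31 + £0.11 + £0.56 + £9.89 + £19.10 = £30.85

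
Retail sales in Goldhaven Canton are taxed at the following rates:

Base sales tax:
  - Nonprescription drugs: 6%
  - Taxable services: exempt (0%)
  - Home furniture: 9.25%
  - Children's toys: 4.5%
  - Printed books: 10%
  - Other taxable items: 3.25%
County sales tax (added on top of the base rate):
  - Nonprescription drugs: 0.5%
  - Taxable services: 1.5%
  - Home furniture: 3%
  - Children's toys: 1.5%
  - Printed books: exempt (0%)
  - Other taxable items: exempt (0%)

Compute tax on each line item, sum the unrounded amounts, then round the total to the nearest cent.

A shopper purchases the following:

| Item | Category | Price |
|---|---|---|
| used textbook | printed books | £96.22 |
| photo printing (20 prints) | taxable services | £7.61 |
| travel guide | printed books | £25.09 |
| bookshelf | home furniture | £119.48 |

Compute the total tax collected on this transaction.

£26.88

Used textbook £96.22: printed books → 10% + 0% county = 10% → £9.622
Photo printing (20 prints) £7.61: taxable services → 0% + 1.5% county = 1.5% → £0.11415
Travel guide £25.09: printed books → 10% + 0% county = 10% → £2.509
Bookshelf £119.48: home furniture → 9.25% + 3% county = 12.25% → £14.6363
Unrounded tax sum = £26.88145 → £26.88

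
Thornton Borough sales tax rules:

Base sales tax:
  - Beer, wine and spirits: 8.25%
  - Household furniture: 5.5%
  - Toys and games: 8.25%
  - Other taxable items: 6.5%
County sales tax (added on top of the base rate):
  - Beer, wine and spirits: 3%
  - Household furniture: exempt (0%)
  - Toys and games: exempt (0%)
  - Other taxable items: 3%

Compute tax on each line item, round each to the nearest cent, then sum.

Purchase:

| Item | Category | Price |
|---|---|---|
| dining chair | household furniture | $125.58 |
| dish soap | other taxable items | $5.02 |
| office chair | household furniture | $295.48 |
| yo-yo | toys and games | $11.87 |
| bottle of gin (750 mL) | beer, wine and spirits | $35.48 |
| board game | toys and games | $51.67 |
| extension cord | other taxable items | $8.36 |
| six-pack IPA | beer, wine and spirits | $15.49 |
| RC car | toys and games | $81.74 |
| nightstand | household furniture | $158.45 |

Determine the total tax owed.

$50.85

Dining chair $125.58: household furniture → 5.5% + 0% county = 5.5% → $6.91
Dish soap $5.02: other taxable items → 6.5% + 3% county = 9.5% → $0.48
Office chair $295.48: household furniture → 5.5% + 0% county = 5.5% → $16.25
Yo-yo $11.87: toys and games → 8.25% + 0% county = 8.25% → $0.98
Bottle of gin (750 mL) $35.48: beer, wine and spirits → 8.25% + 3% county = 11.25% → $3.99
Board game $51.67: toys and games → 8.25% + 0% county = 8.25% → $4.26
Extension cord $8.36: other taxable items → 6.5% + 3% county = 9.5% → $0.79
Six-pack IPA $15.49: beer, wine and spirits → 8.25% + 3% county = 11.25% → $1.74
RC car $81.74: toys and games → 8.25% + 0% county = 8.25% → $6.74
Nightstand $158.45: household furniture → 5.5% + 0% county = 5.5% → $8.71
Total tax = $6.91 + $0.48 + $16.25 + $0.98 + $3.99 + $4.26 + $0.79 + $1.74 + $6.74 + $8.71 = $50.85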